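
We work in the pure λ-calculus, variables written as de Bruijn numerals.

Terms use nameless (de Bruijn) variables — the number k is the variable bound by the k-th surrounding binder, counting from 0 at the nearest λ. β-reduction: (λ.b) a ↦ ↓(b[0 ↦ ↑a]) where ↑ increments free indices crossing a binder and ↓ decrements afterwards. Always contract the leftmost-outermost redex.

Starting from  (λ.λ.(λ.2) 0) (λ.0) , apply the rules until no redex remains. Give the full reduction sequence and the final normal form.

  start: (λ.λ.(λ.2) 0) (λ.0)
  →1  λ.(λ.λ.0) 0
  →2  λ.λ.0

Answer: normal form = λ.λ.0  (in 2 steps)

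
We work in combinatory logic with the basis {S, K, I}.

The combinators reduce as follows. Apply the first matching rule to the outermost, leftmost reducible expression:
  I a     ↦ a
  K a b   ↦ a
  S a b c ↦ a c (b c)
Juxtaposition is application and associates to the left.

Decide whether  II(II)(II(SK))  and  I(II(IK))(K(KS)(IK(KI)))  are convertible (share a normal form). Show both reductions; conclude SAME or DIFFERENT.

Answer: DIFFERENT — A ⇓ SK, B ⇓ K(KS)

Working:
Term A:
  start: II(II)(II(SK))
  step 1: I(II)(II(SK))
  step 2: II(II(SK))
  step 3: I(II(SK))
  step 4: II(SK)
  step 5: I(SK)
  step 6: SK

Term B:
  start: I(II(IK))(K(KS)(IK(KI)))
  step 1: II(IK)(K(KS)(IK(KI)))
  step 2: I(IK)(K(KS)(IK(KI)))
  step 3: IK(K(KS)(IK(KI)))
  step 4: K(K(KS)(IK(KI)))
  step 5: K(KS)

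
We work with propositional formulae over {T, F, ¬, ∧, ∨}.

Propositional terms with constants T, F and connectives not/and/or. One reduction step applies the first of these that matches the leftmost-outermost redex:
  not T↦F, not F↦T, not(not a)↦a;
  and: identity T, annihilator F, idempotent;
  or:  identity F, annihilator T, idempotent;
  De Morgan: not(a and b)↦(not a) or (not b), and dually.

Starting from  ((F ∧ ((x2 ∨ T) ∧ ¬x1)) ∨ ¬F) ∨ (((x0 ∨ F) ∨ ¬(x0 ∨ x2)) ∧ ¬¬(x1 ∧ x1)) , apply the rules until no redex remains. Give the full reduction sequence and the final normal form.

  start: ((F ∧ ((x2 ∨ T) ∧ ¬x1)) ∨ ¬F) ∨ (((x0 ∨ F) ∨ ¬(x0 ∨ x2)) ∧ ¬¬(x1 ∧ x1))
  [1] (F ∨ ¬F) ∨ (((x0 ∨ F) ∨ ¬(x0 ∨ x2)) ∧ ¬¬(x1 ∧ x1))
  [2] ¬F ∨ (((x0 ∨ F) ∨ ¬(x0 ∨ x2)) ∧ ¬¬(x1 ∧ x1))
  [3] T ∨ (((x0 ∨ F) ∨ ¬(x0 ∨ x2)) ∧ ¬¬(x1 ∧ x1))
  [4] T

Answer: normal form = T  (in 4 steps)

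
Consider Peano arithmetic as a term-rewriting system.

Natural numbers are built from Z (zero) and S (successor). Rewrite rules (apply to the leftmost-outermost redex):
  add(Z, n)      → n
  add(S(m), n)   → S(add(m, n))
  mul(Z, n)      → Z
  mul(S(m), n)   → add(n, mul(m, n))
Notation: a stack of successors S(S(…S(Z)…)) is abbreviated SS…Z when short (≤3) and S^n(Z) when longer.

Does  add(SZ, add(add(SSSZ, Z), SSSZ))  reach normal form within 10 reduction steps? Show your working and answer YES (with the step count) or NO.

  start: add(SZ, add(add(SSSZ, Z), SSSZ))
  step 1: S(add(Z, add(add(SSSZ, Z), SSSZ)))
  step 2: S(add(add(SSSZ, Z), SSSZ))
  step 3: S(add(S(add(SSZ, Z)), SSSZ))
  step 4: S(S(add(add(SSZ, Z), SSSZ)))
  step 5: S(S(add(S(add(SZ, Z)), SSSZ)))
  step 6: S(S(S(add(add(SZ, Z), SSSZ))))
  step 7: S(S(S(add(S(add(Z, Z)), SSSZ))))
  step 8: S(S(S(S(add(add(Z, Z), SSSZ)))))
  step 9: S(S(S(S(add(Z, SSSZ)))))
  step 10: S^7(Z)

Answer: YES — reaches normal form S^7(Z) in 10 ≤ 10 steps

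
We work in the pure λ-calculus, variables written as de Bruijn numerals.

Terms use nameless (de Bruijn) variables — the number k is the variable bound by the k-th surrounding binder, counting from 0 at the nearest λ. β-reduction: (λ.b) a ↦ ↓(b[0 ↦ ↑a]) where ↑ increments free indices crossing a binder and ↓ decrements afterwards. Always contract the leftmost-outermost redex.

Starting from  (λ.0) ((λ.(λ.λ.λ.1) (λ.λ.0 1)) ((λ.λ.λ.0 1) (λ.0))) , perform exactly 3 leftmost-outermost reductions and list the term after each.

  start: (λ.0) ((λ.(λ.λ.λ.1) (λ.λ.0 1)) ((λ.λ.λ.0 1) (λ.0)))
  [1] (λ.(λ.λ.λ.1) (λ.λ.0 1)) ((λ.λ.λ.0 1) (λ.0))
  [2] (λ.λ.λ.1) (λ.λ.0 1)
  [3] λ.λ.1

Answer: after 3 steps: λ.λ.1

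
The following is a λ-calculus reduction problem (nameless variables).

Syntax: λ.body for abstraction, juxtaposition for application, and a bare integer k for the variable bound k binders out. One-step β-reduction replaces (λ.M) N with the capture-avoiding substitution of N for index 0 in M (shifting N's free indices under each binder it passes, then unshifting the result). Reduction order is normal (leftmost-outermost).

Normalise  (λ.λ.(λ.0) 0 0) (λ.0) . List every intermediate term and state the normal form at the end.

Answer: normal form = λ.0 0  (in 2 steps)

Working:
  start: (λ.λ.(λ.0) 0 0) (λ.0)
  step 1: λ.(λ.0) 0 0
  step 2: λ.0 0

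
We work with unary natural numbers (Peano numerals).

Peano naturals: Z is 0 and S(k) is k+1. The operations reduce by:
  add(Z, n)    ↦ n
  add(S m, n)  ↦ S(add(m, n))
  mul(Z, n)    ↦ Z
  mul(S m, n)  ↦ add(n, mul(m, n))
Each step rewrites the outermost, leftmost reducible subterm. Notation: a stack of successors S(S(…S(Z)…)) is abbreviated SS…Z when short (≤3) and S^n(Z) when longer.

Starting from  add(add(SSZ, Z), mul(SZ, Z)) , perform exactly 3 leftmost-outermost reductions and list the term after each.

Answer: after 3 steps: S(add(S(add(Z, Z)), mul(SZ, Z)))

Reduction:
  start: add(add(SSZ, Z), mul(SZ, Z))
  →1  add(S(add(SZ, Z)), mul(SZ, Z))
  →2  S(add(add(SZ, Z), mul(SZ, Z)))
  →3  S(add(S(add(Z, Z)), mul(SZ, Z)))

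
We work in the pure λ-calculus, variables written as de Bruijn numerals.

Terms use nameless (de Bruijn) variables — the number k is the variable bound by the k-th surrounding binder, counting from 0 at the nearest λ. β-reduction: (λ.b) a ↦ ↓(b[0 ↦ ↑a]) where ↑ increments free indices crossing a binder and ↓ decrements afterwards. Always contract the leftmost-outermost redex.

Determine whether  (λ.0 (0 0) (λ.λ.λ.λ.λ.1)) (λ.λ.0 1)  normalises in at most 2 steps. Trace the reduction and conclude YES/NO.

Answer: NO — after 2 steps the term is (λ.0 ((λ.λ.0 1) (λ.λ.0 1))) (λ.λ.λ.λ.λ.1), not yet normal

Derivation:
  start: (λ.0 (0 0) (λ.λ.λ.λ.λ.1)) (λ.λ.0 1)
  →1  (λ.λ.0 1) ((λ.λ.0 1) (λ.λ.0 1)) (λ.λ.λ.λ.λ.1)
  →2  (λ.0 ((λ.λ.0 1) (λ.λ.0 1))) (λ.λ.λ.λ.λ.1)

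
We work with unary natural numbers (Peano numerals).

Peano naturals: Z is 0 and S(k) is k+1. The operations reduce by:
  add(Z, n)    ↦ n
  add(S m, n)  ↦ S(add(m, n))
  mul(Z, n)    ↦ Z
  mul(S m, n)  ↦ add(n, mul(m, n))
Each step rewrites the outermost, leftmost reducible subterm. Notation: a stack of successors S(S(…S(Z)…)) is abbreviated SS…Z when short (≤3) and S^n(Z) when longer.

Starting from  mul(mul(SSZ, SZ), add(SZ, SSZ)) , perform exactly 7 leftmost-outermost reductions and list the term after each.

Answer: after 7 steps: S(S(add(SZ, mul(add(Z, mul(SZ, SZ)), add(SZ, SSZ)))))

Reduction:
  start: mul(mul(SSZ, SZ), add(SZ, SSZ))
  [1] mul(add(SZ, mul(SZ, SZ)), add(SZ, SSZ))
  [2] mul(S(add(Z, mul(SZ, SZ))), add(SZ, SSZ))
  [3] add(add(SZ, SSZ), mul(add(Z, mul(SZ, SZ)), add(SZ, SSZ)))
  [4] add(S(add(Z, SSZ)), mul(add(Z, mul(SZ, SZ)), add(SZ, SSZ)))
  [5] S(add(add(Z, SSZ), mul(add(Z, mul(SZ, SZ)), add(SZ, SSZ))))
  [6] S(add(SSZ, mul(add(Z, mul(SZ, SZ)), add(SZ, SSZ))))
  [7] S(S(add(SZ, mul(add(Z, mul(SZ, SZ)), add(SZ, SSZ)))))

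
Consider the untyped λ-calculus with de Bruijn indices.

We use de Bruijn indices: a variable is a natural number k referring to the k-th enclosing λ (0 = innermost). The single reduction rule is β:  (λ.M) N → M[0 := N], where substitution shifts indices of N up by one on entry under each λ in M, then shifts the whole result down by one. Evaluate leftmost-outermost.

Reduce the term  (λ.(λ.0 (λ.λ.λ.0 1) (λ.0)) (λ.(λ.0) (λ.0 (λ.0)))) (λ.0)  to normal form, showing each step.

  start: (λ.(λ.0 (λ.λ.λ.0 1) (λ.0)) (λ.(λ.0) (λ.0 (λ.0)))) (λ.0)
  →1  (λ.0 (λ.λ.λ.0 1) (λ.0)) (λ.(λ.0) (λ.0 (λ.0)))
  →2  (λ.(λ.0) (λ.0 (λ.0))) (λ.λ.λ.0 1) (λ.0)
  →3  (λ.0) (λ.0 (λ.0)) (λ.0)
  →4  (λ.0 (λ.0)) (λ.0)
  →5  (λ.0) (λ.0)
  →6  λ.0

Answer: normal form = λ.0  (in 6 steps)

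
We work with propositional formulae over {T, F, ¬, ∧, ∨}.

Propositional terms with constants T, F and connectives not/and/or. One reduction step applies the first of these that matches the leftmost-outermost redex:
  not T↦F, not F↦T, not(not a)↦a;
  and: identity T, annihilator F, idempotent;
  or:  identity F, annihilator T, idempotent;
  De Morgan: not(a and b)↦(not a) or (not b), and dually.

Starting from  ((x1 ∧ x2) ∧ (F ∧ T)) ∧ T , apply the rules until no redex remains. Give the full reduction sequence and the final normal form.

Answer: normal form = F  (in 3 steps)

Derivation:
  start: ((x1 ∧ x2) ∧ (F ∧ T)) ∧ T
  →1  (x1 ∧ x2) ∧ (F ∧ T)
  →2  (x1 ∧ x2) ∧ F
  →3  F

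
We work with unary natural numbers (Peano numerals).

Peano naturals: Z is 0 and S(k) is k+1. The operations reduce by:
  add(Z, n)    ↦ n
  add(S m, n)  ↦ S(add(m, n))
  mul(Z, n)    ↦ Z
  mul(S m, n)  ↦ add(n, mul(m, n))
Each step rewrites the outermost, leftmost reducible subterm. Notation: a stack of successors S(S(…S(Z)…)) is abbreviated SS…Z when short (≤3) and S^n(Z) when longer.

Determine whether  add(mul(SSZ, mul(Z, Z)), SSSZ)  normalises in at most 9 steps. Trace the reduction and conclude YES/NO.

Answer: YES — reaches normal form SSSZ in 8 ≤ 9 steps

Reduction:
  start: add(mul(SSZ, mul(Z, Z)), SSSZ)
  step 1: add(add(mul(Z, Z), mul(SZ, mul(Z, Z))), SSSZ)
  step 2: add(add(Z, mul(SZ, mul(Z, Z))), SSSZ)
  step 3: add(mul(SZ, mul(Z, Z)), SSSZ)
  step 4: add(add(mul(Z, Z), mul(Z, mul(Z, Z))), SSSZ)
  step 5: add(add(Z, mul(Z, mul(Z, Z))), SSSZ)
  step 6: add(mul(Z, mul(Z, Z)), SSSZ)
  step 7: add(Z, SSSZ)
  step 8: SSSZ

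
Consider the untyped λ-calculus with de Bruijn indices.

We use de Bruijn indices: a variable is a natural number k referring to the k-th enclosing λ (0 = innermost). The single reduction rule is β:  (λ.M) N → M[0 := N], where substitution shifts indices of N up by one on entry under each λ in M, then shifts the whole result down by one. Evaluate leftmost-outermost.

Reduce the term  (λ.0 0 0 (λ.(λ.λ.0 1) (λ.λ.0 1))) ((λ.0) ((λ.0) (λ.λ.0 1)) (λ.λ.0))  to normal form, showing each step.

  start: (λ.0 0 0 (λ.(λ.λ.0 1) (λ.λ.0 1))) ((λ.0) ((λ.0) (λ.λ.0 1)) (λ.λ.0))
  [1] (λ.0) ((λ.0) (λ.λ.0 1)) (λ.λ.0) ((λ.0) ((λ.0) (λ.λ.0 1)) (λ.λ.0)) ((λ.0) ((λ.0) (λ.λ.0 1)) (λ.λ.0)) (λ.(λ.λ.0 1) (λ.λ.0 1))
  [2] (λ.0) (λ.λ.0 1) (λ.λ.0) ((λ.0) ((λ.0) (λ.λ.0 1)) (λ.λ.0)) ((λ.0) ((λ.0) (λ.λ.0 1)) (λ.λ.0)) (λ.(λ.λ.0 1) (λ.λ.0 1))
  [3] (λ.λ.0 1) (λ.λ.0) ((λ.0) ((λ.0) (λ.λ.0 1)) (λ.λ.0)) ((λ.0) ((λ.0) (λ.λ.0 1)) (λ.λ.0)) (λ.(λ.λ.0 1) (λ.λ.0 1))
  [4] (λ.0 (λ.λ.0)) ((λ.0) ((λ.0) (λ.λ.0 1)) (λ.λ.0)) ((λ.0) ((λ.0) (λ.λ.0 1)) (λ.λ.0)) (λ.(λ.λ.0 1) (λ.λ.0 1))
  [5] (λ.0) ((λ.0) (λ.λ.0 1)) (λ.λ.0) (λ.λ.0) ((λ.0) ((λ.0) (λ.λ.0 1)) (λ.λ.0)) (λ.(λ.λ.0 1) (λ.λ.0 1))
  [6] (λ.0) (λ.λ.0 1) (λ.λ.0) (λ.λ.0) ((λ.0) ((λ.0) (λ.λ.0 1)) (λ.λ.0)) (λ.(λ.λ.0 1) (λ.λ.0 1))
  [7] (λ.λ.0 1) (λ.λ.0) (λ.λ.0) ((λ.0) ((λ.0) (λ.λ.0 1)) (λ.λ.0)) (λ.(λ.λ.0 1) (λ.λ.0 1))
  [8] (λ.0 (λ.λ.0)) (λ.λ.0) ((λ.0) ((λ.0) (λ.λ.0 1)) (λ.λ.0)) (λ.(λ.λ.0 1) (λ.λ.0 1))
  [9] (λ.λ.0) (λ.λ.0) ((λ.0) ((λ.0) (λ.λ.0 1)) (λ.λ.0)) (λ.(λ.λ.0 1) (λ.λ.0 1))
  [10] (λ.0) ((λ.0) ((λ.0) (λ.λ.0 1)) (λ.λ.0)) (λ.(λ.λ.0 1) (λ.λ.0 1))
  [11] (λ.0) ((λ.0) (λ.λ.0 1)) (λ.λ.0) (λ.(λ.λ.0 1) (λ.λ.0 1))
  [12] (λ.0) (λ.λ.0 1) (λ.λ.0) (λ.(λ.λ.0 1) (λ.λ.0 1))
  [13] (λ.λ.0 1) (λ.λ.0) (λ.(λ.λ.0 1) (λ.λ.0 1))
  [14] (λ.0 (λ.λ.0)) (λ.(λ.λ.0 1) (λ.λ.0 1))
  [15] (λ.(λ.λ.0 1) (λ.λ.0 1)) (λ.λ.0)
  [16] (λ.λ.0 1) (λ.λ.0 1)
  [17] λ.0 (λ.λ.0 1)

Answer: normal form = λ.0 (λ.λ.0 1)  (in 17 steps)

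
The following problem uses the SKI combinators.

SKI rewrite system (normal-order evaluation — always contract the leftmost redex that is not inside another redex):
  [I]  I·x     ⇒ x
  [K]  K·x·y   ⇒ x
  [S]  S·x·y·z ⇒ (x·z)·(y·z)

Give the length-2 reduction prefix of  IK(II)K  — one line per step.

  start: IK(II)K
  step 1: K(II)K
  step 2: II

Answer: after 2 steps: II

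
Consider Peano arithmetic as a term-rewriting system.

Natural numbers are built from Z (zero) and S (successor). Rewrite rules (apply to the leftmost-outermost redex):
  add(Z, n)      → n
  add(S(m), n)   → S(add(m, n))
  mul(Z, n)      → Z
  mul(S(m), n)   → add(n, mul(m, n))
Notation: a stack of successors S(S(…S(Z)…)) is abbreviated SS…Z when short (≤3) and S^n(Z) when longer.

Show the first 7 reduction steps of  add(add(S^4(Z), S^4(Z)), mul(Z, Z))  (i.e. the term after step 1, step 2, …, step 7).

Answer: after 7 steps: S(S(S(add(S(add(Z, S^4(Z))), mul(Z, Z)))))

Reduction:
  start: add(add(S^4(Z), S^4(Z)), mul(Z, Z))
  step 1: add(S(add(SSSZ, S^4(Z))), mul(Z, Z))
  step 2: S(add(add(SSSZ, S^4(Z)), mul(Z, Z)))
  step 3: S(add(S(add(SSZ, S^4(Z))), mul(Z, Z)))
  step 4: S(S(add(add(SSZ, S^4(Z)), mul(Z, Z))))
  step 5: S(S(add(S(add(SZ, S^4(Z))), mul(Z, Z))))
  step 6: S(S(S(add(add(SZ, S^4(Z)), mul(Z, Z)))))
  step 7: S(S(S(add(S(add(Z, S^4(Z))), mul(Z, Z)))))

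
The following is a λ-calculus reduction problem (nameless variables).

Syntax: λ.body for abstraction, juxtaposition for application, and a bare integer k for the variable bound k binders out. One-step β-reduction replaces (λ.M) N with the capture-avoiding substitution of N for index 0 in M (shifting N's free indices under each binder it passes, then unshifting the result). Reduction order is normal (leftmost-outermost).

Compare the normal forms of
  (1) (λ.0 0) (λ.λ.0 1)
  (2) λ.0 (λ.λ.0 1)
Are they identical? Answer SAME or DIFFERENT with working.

Term A:
  start: (λ.0 0) (λ.λ.0 1)
  [1] (λ.λ.0 1) (λ.λ.0 1)
  [2] λ.0 (λ.λ.0 1)

Term B:
  start: λ.0 (λ.λ.0 1)

Answer: SAME — A ⇓ λ.0 (λ.λ.0 1), B ⇓ λ.0 (λ.λ.0 1)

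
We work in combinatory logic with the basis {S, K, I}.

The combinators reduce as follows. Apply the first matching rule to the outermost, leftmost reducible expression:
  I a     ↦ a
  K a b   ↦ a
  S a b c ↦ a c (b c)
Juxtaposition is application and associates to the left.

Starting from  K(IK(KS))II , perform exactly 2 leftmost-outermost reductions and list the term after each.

Answer: after 2 steps: K(KS)I

Reduction:
  start: K(IK(KS))II
  →1  IK(KS)I
  →2  K(KS)I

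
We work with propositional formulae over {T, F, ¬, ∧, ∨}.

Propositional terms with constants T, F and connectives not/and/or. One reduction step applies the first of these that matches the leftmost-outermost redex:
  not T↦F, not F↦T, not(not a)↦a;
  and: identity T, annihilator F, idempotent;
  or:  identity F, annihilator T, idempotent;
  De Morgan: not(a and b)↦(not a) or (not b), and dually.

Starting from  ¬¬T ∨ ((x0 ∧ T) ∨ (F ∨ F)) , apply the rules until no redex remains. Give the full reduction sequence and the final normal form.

Answer: normal form = T  (in 2 steps)

Reduction:
  start: ¬¬T ∨ ((x0 ∧ T) ∨ (F ∨ F))
  →1  T ∨ ((x0 ∧ T) ∨ (F ∨ F))
  →2  T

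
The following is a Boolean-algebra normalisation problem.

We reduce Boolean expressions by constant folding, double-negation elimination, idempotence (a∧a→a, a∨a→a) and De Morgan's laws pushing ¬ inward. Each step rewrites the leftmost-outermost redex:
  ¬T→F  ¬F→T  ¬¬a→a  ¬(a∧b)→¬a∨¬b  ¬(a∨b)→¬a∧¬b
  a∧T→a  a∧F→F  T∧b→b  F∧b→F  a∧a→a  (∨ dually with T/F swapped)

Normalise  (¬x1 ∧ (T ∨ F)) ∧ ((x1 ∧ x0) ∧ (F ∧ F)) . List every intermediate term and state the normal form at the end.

Answer: normal form = F  (in 5 steps)

Reduction:
  start: (¬x1 ∧ (T ∨ F)) ∧ ((x1 ∧ x0) ∧ (F ∧ F))
  [1] (¬x1 ∧ T) ∧ ((x1 ∧ x0) ∧ (F ∧ F))
  [2] ¬x1 ∧ ((x1 ∧ x0) ∧ (F ∧ F))
  [3] ¬x1 ∧ ((x1 ∧ x0) ∧ F)
  [4] ¬x1 ∧ F
  [5] F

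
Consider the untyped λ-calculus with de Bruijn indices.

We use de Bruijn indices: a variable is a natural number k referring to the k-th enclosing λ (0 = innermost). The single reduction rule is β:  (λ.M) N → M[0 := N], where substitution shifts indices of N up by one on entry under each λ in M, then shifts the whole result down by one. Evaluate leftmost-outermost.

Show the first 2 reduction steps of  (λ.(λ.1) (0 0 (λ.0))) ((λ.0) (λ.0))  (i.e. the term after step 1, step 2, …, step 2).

  start: (λ.(λ.1) (0 0 (λ.0))) ((λ.0) (λ.0))
  →1  (λ.(λ.0) (λ.0)) ((λ.0) (λ.0) ((λ.0) (λ.0)) (λ.0))
  →2  (λ.0) (λ.0)

Answer: after 2 steps: (λ.0) (λ.0)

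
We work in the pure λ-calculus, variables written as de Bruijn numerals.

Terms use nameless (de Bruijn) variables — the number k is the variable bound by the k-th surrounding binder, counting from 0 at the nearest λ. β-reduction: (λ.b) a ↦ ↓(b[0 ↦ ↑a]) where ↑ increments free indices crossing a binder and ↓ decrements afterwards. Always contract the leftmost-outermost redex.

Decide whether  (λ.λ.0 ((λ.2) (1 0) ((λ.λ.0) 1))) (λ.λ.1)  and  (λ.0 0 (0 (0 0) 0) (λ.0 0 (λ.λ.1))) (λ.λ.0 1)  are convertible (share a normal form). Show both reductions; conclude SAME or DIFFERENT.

Answer: DIFFERENT — A ⇓ λ.0 (λ.λ.0), B ⇓ λ.λ.λ.0 1

Working:
Term A:
  start: (λ.λ.0 ((λ.2) (1 0) ((λ.λ.0) 1))) (λ.λ.1)
  step 1: λ.0 ((λ.λ.λ.1) ((λ.λ.1) 0) ((λ.λ.0) (λ.λ.1)))
  step 2: λ.0 ((λ.λ.1) ((λ.λ.0) (λ.λ.1)))
  step 3: λ.0 (λ.(λ.λ.0) (λ.λ.1))
  step 4: λ.0 (λ.λ.0)

Term B:
  start: (λ.0 0 (0 (0 0) 0) (λ.0 0 (λ.λ.1))) (λ.λ.0 1)
  step 1: (λ.λ.0 1) (λ.λ.0 1) ((λ.λ.0 1) ((λ.λ.0 1) (λ.λ.0 1)) (λ.λ.0 1)) (λ.0 0 (λ.λ.1))
  step 2: (λ.0 (λ.λ.0 1)) ((λ.λ.0 1) ((λ.λ.0 1) (λ.λ.0 1)) (λ.λ.0 1)) (λ.0 0 (λ.λ.1))
  step 3: (λ.λ.0 1) ((λ.λ.0 1) (λ.λ.0 1)) (λ.λ.0 1) (λ.λ.0 1) (λ.0 0 (λ.λ.1))
  step 4: (λ.0 ((λ.λ.0 1) (λ.λ.0 1))) (λ.λ.0 1) (λ.λ.0 1) (λ.0 0 (λ.λ.1))
  step 5: (λ.λ.0 1) ((λ.λ.0 1) (λ.λ.0 1)) (λ.λ.0 1) (λ.0 0 (λ.λ.1))
  step 6: (λ.0 ((λ.λ.0 1) (λ.λ.0 1))) (λ.λ.0 1) (λ.0 0 (λ.λ.1))
  step 7: (λ.λ.0 1) ((λ.λ.0 1) (λ.λ.0 1)) (λ.0 0 (λ.λ.1))
  step 8: (λ.0 ((λ.λ.0 1) (λ.λ.0 1))) (λ.0 0 (λ.λ.1))
  step 9: (λ.0 0 (λ.λ.1)) ((λ.λ.0 1) (λ.λ.0 1))
  step 10: (λ.λ.0 1) (λ.λ.0 1) ((λ.λ.0 1) (λ.λ.0 1)) (λ.λ.1)
  step 11: (λ.0 (λ.λ.0 1)) ((λ.λ.0 1) (λ.λ.0 1)) (λ.λ.1)
  step 12: (λ.λ.0 1) (λ.λ.0 1) (λ.λ.0 1) (λ.λ.1)
  step 13: (λ.0 (λ.λ.0 1)) (λ.λ.0 1) (λ.λ.1)
  step 14: (λ.λ.0 1) (λ.λ.0 1) (λ.λ.1)
  step 15: (λ.0 (λ.λ.0 1)) (λ.λ.1)
  step 16: (λ.λ.1) (λ.λ.0 1)
  step 17: λ.λ.λ.0 1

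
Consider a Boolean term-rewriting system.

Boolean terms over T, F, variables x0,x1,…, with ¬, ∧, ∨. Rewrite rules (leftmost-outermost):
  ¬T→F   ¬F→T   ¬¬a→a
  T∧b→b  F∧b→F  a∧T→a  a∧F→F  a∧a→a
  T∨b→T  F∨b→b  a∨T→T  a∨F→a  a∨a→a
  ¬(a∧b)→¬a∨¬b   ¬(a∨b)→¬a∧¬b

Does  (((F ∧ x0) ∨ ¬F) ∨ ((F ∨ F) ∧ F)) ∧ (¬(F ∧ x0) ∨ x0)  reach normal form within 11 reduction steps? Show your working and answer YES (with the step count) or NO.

  start: (((F ∧ x0) ∨ ¬F) ∨ ((F ∨ F) ∧ F)) ∧ (¬(F ∧ x0) ∨ x0)
  [1] ((F ∨ ¬F) ∨ ((F ∨ F) ∧ F)) ∧ (¬(F ∧ x0) ∨ x0)
  [2] (¬F ∨ ((F ∨ F) ∧ F)) ∧ (¬(F ∧ x0) ∨ x0)
  [3] (T ∨ ((F ∨ F) ∧ F)) ∧ (¬(F ∧ x0) ∨ x0)
  [4] T ∧ (¬(F ∧ x0) ∨ x0)
  [5] ¬(F ∧ x0) ∨ x0
  [6] (¬F ∨ ¬x0) ∨ x0
  [7] (T ∨ ¬x0) ∨ x0
  [8] T ∨ x0
  [9] T

Answer: YES — reaches normal form T in 9 ≤ 11 steps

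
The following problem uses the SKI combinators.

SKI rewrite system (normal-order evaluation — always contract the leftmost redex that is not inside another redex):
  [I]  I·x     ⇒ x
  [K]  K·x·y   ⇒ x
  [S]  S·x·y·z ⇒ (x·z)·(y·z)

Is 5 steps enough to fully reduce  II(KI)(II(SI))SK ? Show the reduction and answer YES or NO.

  start: II(KI)(II(SI))SK
  [1] I(KI)(II(SI))SK
  [2] KI(II(SI))SK
  [3] ISK
  [4] SK

Answer: YES — reaches normal form SK in 4 ≤ 5 steps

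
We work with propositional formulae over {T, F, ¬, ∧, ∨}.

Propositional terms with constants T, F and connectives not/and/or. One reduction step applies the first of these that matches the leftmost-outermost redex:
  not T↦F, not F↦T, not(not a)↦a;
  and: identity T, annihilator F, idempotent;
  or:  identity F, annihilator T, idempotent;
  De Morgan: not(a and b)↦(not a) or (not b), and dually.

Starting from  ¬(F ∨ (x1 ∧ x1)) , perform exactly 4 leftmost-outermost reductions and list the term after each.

  start: ¬(F ∨ (x1 ∧ x1))
  [1] ¬F ∧ ¬(x1 ∧ x1)
  [2] T ∧ ¬(x1 ∧ x1)
  [3] ¬(x1 ∧ x1)
  [4] ¬x1 ∨ ¬x1

Answer: after 4 steps: ¬x1 ∨ ¬x1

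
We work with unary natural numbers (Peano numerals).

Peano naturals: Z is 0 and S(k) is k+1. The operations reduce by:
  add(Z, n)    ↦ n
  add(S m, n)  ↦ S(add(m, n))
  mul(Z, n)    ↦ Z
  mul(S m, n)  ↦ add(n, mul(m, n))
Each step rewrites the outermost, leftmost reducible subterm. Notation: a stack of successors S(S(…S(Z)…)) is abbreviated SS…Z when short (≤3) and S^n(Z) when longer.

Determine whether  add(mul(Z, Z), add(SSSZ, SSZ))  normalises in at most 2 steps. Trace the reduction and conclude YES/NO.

  start: add(mul(Z, Z), add(SSSZ, SSZ))
  [1] add(Z, add(SSSZ, SSZ))
  [2] add(SSSZ, SSZ)

Answer: NO — after 2 steps the term is add(SSSZ, SSZ), not yet normal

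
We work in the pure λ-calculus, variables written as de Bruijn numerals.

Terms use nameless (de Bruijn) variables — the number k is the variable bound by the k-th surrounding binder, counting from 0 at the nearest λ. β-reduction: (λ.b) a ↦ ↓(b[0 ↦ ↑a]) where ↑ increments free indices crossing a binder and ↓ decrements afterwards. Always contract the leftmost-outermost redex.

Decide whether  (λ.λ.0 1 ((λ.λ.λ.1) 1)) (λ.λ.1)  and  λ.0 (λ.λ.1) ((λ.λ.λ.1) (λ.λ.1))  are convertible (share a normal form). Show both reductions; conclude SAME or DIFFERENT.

Term A:
  start: (λ.λ.0 1 ((λ.λ.λ.1) 1)) (λ.λ.1)
  [1] λ.0 (λ.λ.1) ((λ.λ.λ.1) (λ.λ.1))
  [2] λ.0 (λ.λ.1) (λ.λ.1)

Term B:
  start: λ.0 (λ.λ.1) ((λ.λ.λ.1) (λ.λ.1))
  [1] λ.0 (λ.λ.1) (λ.λ.1)

Answer: SAME — A ⇓ λ.0 (λ.λ.1) (λ.λ.1), B ⇓ λ.0 (λ.λ.1) (λ.λ.1)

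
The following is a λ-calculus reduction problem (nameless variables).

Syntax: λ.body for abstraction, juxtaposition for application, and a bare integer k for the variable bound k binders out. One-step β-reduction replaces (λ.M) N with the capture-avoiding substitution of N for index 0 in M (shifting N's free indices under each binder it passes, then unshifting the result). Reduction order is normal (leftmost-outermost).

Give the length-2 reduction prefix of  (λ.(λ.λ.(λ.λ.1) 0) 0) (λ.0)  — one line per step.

  start: (λ.(λ.λ.(λ.λ.1) 0) 0) (λ.0)
  [1] (λ.λ.(λ.λ.1) 0) (λ.0)
  [2] λ.(λ.λ.1) 0

Answer: after 2 steps: λ.(λ.λ.1) 0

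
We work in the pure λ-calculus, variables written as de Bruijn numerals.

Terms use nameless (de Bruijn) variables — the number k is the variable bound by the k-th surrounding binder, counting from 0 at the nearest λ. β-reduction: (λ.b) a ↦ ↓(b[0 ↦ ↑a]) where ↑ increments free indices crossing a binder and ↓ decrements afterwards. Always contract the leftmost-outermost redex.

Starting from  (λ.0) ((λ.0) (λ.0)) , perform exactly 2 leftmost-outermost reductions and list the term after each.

Answer: after 2 steps: λ.0

Reduction:
  start: (λ.0) ((λ.0) (λ.0))
  →1  (λ.0) (λ.0)
  →2  λ.0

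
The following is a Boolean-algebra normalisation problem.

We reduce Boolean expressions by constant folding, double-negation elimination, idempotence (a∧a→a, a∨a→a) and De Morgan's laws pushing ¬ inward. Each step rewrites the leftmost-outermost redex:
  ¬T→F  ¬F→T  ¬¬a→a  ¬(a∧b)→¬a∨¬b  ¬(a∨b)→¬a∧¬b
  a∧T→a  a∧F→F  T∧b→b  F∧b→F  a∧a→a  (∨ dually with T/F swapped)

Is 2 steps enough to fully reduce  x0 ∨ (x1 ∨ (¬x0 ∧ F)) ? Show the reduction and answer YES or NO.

  start: x0 ∨ (x1 ∨ (¬x0 ∧ F))
  [1] x0 ∨ (x1 ∨ F)
  [2] x0 ∨ x1

Answer: YES — reaches normal form x0 ∨ x1 in 2 ≤ 2 steps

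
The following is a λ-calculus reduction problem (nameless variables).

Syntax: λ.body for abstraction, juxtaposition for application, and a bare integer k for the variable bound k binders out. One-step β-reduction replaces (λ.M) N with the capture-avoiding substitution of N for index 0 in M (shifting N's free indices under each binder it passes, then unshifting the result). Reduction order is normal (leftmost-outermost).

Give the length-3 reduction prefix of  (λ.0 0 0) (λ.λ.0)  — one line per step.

Answer: after 3 steps: λ.λ.0

Working:
  start: (λ.0 0 0) (λ.λ.0)
  step 1: (λ.λ.0) (λ.λ.0) (λ.λ.0)
  step 2: (λ.0) (λ.λ.0)
  step 3: λ.λ.0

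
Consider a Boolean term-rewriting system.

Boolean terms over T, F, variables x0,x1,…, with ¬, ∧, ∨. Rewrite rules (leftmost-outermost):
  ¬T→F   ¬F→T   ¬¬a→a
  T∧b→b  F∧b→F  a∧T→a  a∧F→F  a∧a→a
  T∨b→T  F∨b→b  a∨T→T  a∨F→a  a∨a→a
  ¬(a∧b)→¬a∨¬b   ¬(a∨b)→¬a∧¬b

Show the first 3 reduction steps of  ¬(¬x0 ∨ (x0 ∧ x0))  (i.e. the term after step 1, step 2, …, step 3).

  start: ¬(¬x0 ∨ (x0 ∧ x0))
  [1] ¬¬x0 ∧ ¬(x0 ∧ x0)
  [2] x0 ∧ ¬(x0 ∧ x0)
  [3] x0 ∧ (¬x0 ∨ ¬x0)

Answer: after 3 steps: x0 ∧ (¬x0 ∨ ¬x0)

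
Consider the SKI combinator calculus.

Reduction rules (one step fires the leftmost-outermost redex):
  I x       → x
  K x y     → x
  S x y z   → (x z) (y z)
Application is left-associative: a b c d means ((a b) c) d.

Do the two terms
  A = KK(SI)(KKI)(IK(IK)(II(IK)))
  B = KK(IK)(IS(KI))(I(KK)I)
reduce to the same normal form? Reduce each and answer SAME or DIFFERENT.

Answer: DIFFERENT — A ⇓ K, B ⇓ S(KI)

Reduction:
Term A:
  start: KK(SI)(KKI)(IK(IK)(II(IK)))
  step 1: K(KKI)(IK(IK)(II(IK)))
  step 2: KKI
  step 3: K

Term B:
  start: KK(IK)(IS(KI))(I(KK)I)
  step 1: K(IS(KI))(I(KK)I)
  step 2: IS(KI)
  step 3: S(KI)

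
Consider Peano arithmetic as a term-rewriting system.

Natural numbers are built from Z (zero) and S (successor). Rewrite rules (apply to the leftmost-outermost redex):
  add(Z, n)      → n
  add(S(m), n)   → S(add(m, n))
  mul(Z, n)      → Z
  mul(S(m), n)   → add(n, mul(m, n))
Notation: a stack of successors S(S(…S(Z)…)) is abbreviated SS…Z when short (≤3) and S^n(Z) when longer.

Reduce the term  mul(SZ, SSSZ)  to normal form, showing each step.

  start: mul(SZ, SSSZ)
  →1  add(SSSZ, mul(Z, SSSZ))
  →2  S(add(SSZ, mul(Z, SSSZ)))
  →3  S(S(add(SZ, mul(Z, SSSZ))))
  →4  S(S(S(add(Z, mul(Z, SSSZ)))))
  →5  S(S(S(mul(Z, SSSZ))))
  →6  SSSZ

Answer: normal form = SSSZ  (in 6 steps)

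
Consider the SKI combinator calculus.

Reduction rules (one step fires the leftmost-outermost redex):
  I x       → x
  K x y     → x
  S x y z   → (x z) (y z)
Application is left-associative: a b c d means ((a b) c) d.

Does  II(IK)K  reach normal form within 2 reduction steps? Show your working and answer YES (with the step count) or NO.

  start: II(IK)K
  [1] I(IK)K
  [2] IKK

Answer: NO — after 2 steps the term is IKK, not yet normal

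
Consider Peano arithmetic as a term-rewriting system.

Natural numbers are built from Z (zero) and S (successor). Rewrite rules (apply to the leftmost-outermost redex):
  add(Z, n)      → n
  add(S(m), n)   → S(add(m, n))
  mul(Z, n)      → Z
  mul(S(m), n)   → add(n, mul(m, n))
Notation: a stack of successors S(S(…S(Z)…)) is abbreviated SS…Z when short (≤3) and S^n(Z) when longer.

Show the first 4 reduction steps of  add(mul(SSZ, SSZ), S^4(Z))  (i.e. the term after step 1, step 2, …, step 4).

  start: add(mul(SSZ, SSZ), S^4(Z))
  →1  add(add(SSZ, mul(SZ, SSZ)), S^4(Z))
  →2  add(S(add(SZ, mul(SZ, SSZ))), S^4(Z))
  →3  S(add(add(SZ, mul(SZ, SSZ)), S^4(Z)))
  →4  S(add(S(add(Z, mul(SZ, SSZ))), S^4(Z)))

Answer: after 4 steps: S(add(S(add(Z, mul(SZ, SSZ))), S^4(Z)))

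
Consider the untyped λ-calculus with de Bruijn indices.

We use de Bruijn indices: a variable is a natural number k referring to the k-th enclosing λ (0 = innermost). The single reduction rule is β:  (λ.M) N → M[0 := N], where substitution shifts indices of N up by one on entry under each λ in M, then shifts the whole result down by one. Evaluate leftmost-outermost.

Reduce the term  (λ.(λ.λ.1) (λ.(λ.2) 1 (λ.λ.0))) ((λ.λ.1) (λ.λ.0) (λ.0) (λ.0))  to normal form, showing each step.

  start: (λ.(λ.λ.1) (λ.(λ.2) 1 (λ.λ.0))) ((λ.λ.1) (λ.λ.0) (λ.0) (λ.0))
  [1] (λ.λ.1) (λ.(λ.(λ.λ.1) (λ.λ.0) (λ.0) (λ.0)) ((λ.λ.1) (λ.λ.0) (λ.0) (λ.0)) (λ.λ.0))
  [2] λ.λ.(λ.(λ.λ.1) (λ.λ.0) (λ.0) (λ.0)) ((λ.λ.1) (λ.λ.0) (λ.0) (λ.0)) (λ.λ.0)
  [3] λ.λ.(λ.λ.1) (λ.λ.0) (λ.0) (λ.0) (λ.λ.0)
  [4] λ.λ.(λ.λ.λ.0) (λ.0) (λ.0) (λ.λ.0)
  [5] λ.λ.(λ.λ.0) (λ.0) (λ.λ.0)
  [6] λ.λ.(λ.0) (λ.λ.0)
  [7] λ.λ.λ.λ.0

Answer: normal form = λ.λ.λ.λ.0  (in 7 steps)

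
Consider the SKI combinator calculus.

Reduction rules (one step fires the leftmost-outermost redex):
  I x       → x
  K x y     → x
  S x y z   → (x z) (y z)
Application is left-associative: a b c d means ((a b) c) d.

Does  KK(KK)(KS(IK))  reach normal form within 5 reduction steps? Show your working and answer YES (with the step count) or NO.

  start: KK(KK)(KS(IK))
  →1  K(KS(IK))
  →2  KS

Answer: YES — reaches normal form KS in 2 ≤ 5 steps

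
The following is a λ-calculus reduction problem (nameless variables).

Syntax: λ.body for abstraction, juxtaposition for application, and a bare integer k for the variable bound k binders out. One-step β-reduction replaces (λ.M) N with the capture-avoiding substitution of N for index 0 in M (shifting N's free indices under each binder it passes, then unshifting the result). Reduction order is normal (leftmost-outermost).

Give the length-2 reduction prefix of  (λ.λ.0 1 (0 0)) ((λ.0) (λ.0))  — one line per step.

  start: (λ.λ.0 1 (0 0)) ((λ.0) (λ.0))
  [1] λ.0 ((λ.0) (λ.0)) (0 0)
  [2] λ.0 (λ.0) (0 0)

Answer: after 2 steps: λ.0 (λ.0) (0 0)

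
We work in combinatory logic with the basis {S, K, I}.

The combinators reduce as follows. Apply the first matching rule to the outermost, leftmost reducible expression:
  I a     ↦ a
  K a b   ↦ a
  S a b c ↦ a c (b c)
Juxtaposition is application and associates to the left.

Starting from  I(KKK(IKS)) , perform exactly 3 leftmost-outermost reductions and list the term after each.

  start: I(KKK(IKS))
  step 1: KKK(IKS)
  step 2: K(IKS)
  step 3: K(KS)

Answer: after 3 steps: K(KS)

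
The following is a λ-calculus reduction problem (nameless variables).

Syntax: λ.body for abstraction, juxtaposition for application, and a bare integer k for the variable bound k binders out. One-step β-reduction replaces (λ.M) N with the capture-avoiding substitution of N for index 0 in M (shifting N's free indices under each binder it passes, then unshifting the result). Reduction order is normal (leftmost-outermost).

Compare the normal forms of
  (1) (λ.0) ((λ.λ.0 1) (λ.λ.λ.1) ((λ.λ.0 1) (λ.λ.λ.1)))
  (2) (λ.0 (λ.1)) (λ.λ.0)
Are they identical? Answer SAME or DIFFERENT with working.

Term A:
  start: (λ.0) ((λ.λ.0 1) (λ.λ.λ.1) ((λ.λ.0 1) (λ.λ.λ.1)))
  →1  (λ.λ.0 1) (λ.λ.λ.1) ((λ.λ.0 1) (λ.λ.λ.1))
  →2  (λ.0 (λ.λ.λ.1)) ((λ.λ.0 1) (λ.λ.λ.1))
  →3  (λ.λ.0 1) (λ.λ.λ.1) (λ.λ.λ.1)
  →4  (λ.0 (λ.λ.λ.1)) (λ.λ.λ.1)
  →5  (λ.λ.λ.1) (λ.λ.λ.1)
  →6  λ.λ.1

Term B:
  start: (λ.0 (λ.1)) (λ.λ.0)
  →1  (λ.λ.0) (λ.λ.λ.0)
  →2  λ.0

Answer: DIFFERENT — A ⇓ λ.λ.1, B ⇓ λ.0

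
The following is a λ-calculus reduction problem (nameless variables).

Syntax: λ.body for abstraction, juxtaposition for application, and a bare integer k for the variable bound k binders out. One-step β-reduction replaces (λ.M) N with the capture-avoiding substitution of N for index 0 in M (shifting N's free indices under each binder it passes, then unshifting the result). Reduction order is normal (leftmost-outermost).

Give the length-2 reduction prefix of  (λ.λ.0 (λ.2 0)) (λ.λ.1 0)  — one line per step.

  start: (λ.λ.0 (λ.2 0)) (λ.λ.1 0)
  →1  λ.0 (λ.(λ.λ.1 0) 0)
  →2  λ.0 (λ.λ.1 0)

Answer: after 2 steps: λ.0 (λ.λ.1 0)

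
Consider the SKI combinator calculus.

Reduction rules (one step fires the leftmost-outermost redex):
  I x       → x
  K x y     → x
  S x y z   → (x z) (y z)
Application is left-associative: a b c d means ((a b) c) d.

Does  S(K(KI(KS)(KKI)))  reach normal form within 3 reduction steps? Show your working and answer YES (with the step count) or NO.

  start: S(K(KI(KS)(KKI)))
  step 1: S(K(I(KKI)))
  step 2: S(K(KKI))
  step 3: S(KK)

Answer: YES — reaches normal form S(KK) in 3 ≤ 3 steps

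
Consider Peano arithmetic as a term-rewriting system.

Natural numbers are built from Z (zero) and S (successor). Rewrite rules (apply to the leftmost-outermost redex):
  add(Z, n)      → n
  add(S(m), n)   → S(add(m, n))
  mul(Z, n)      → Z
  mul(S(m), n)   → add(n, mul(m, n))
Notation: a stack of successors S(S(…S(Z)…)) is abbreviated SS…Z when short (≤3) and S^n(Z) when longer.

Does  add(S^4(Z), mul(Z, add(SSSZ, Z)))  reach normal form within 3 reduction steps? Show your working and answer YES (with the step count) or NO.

  start: add(S^4(Z), mul(Z, add(SSSZ, Z)))
  [1] S(add(SSSZ, mul(Z, add(SSSZ, Z))))
  [2] S(S(add(SSZ, mul(Z, add(SSSZ, Z)))))
  [3] S(S(S(add(SZ, mul(Z, add(SSSZ, Z))))))

Answer: NO — after 3 steps the term is S(S(S(add(SZ, mul(Z, add(SSSZ, Z)))))), not yet normal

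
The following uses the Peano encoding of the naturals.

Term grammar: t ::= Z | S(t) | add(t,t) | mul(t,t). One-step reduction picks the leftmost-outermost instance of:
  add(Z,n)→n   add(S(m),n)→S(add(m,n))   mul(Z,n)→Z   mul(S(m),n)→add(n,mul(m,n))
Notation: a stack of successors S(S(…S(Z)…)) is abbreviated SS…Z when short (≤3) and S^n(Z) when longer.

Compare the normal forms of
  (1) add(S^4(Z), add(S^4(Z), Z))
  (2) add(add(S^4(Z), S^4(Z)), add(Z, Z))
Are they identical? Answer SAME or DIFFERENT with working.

Term A:
  start: add(S^4(Z), add(S^4(Z), Z))
  step 1: S(add(SSSZ, add(S^4(Z), Z)))
  step 2: S(S(add(SSZ, add(S^4(Z), Z))))
  step 3: S(S(S(add(SZ, add(S^4(Z), Z)))))
  step 4: S(S(S(S(add(Z, add(S^4(Z), Z))))))
  step 5: S(S(S(S(add(S^4(Z), Z)))))
  step 6: S(S(S(S(S(add(SSSZ, Z))))))
  step 7: S(S(S(S(S(S(add(SSZ, Z)))))))
  step 8: S(S(S(S(S(S(S(add(SZ, Z))))))))
  step 9: S(S(S(S(S(S(S(S(add(Z, Z)))))))))
  step 10: S^8(Z)

Term B:
  start: add(add(S^4(Z), S^4(Z)), add(Z, Z))
  step 1: add(S(add(SSSZ, S^4(Z))), add(Z, Z))
  step 2: S(add(add(SSSZ, S^4(Z)), add(Z, Z)))
  step 3: S(add(S(add(SSZ, S^4(Z))), add(Z, Z)))
  step 4: S(S(add(add(SSZ, S^4(Z)), add(Z, Z))))
  step 5: S(S(add(S(add(SZ, S^4(Z))), add(Z, Z))))
  step 6: S(S(S(add(add(SZ, S^4(Z)), add(Z, Z)))))
  step 7: S(S(S(add(S(add(Z, S^4(Z))), add(Z, Z)))))
  step 8: S(S(S(S(add(add(Z, S^4(Z)), add(Z, Z))))))
  step 9: S(S(S(S(add(S^4(Z), add(Z, Z))))))
  step 10: S(S(S(S(S(add(SSSZ, add(Z, Z)))))))
  step 11: S(S(S(S(S(S(add(SSZ, add(Z, Z))))))))
  step 12: S(S(S(S(S(S(S(add(SZ, add(Z, Z)))))))))
  step 13: S(S(S(S(S(S(S(S(add(Z, add(Z, Z))))))))))
  step 14: S(S(S(S(S(S(S(S(add(Z, Z)))))))))
  step 15: S^8(Z)

Answer: SAME — A ⇓ S^8(Z), B ⇓ S^8(Z)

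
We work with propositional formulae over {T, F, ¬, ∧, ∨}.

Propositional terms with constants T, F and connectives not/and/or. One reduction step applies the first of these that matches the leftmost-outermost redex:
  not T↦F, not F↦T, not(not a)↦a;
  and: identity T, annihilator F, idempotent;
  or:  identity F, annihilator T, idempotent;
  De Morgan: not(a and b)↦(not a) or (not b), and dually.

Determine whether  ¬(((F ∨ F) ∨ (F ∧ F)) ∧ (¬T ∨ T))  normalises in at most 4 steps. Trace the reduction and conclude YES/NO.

Answer: NO — after 4 steps the term is (¬F ∧ ¬(F ∧ F)) ∨ ¬(¬T ∨ T), not yet normal

Working:
  start: ¬(((F ∨ F) ∨ (F ∧ F)) ∧ (¬T ∨ T))
  →1  ¬((F ∨ F) ∨ (F ∧ F)) ∨ ¬(¬T ∨ T)
  →2  (¬(F ∨ F) ∧ ¬(F ∧ F)) ∨ ¬(¬T ∨ T)
  →3  ((¬F ∧ ¬F) ∧ ¬(F ∧ F)) ∨ ¬(¬T ∨ T)
  →4  (¬F ∧ ¬(F ∧ F)) ∨ ¬(¬T ∨ T)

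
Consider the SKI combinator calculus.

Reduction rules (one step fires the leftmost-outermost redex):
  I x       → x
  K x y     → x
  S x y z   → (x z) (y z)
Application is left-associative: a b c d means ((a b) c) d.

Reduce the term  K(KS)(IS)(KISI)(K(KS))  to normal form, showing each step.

  start: K(KS)(IS)(KISI)(K(KS))
  step 1: KS(KISI)(K(KS))
  step 2: S(K(KS))

Answer: normal form = S(K(KS))  (in 2 steps)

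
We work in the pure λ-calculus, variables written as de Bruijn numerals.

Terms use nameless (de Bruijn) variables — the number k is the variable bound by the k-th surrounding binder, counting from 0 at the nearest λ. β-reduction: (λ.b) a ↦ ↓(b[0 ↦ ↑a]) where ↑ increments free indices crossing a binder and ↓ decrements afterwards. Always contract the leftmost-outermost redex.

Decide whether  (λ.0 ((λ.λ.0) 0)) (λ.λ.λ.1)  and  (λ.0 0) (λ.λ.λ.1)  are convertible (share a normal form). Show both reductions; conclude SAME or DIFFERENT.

Answer: SAME — A ⇓ λ.λ.1, B ⇓ λ.λ.1

Working:
Term A:
  start: (λ.0 ((λ.λ.0) 0)) (λ.λ.λ.1)
  step 1: (λ.λ.λ.1) ((λ.λ.0) (λ.λ.λ.1))
  step 2: λ.λ.1

Term B:
  start: (λ.0 0) (λ.λ.λ.1)
  step 1: (λ.λ.λ.1) (λ.λ.λ.1)
  step 2: λ.λ.1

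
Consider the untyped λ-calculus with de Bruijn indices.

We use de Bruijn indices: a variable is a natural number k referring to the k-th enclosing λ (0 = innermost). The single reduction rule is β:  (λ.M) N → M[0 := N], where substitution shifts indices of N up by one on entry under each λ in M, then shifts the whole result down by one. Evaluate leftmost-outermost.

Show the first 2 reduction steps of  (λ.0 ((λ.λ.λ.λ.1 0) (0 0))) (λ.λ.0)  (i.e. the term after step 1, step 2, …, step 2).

Answer: after 2 steps: λ.0

Working:
  start: (λ.0 ((λ.λ.λ.λ.1 0) (0 0))) (λ.λ.0)
  step 1: (λ.λ.0) ((λ.λ.λ.λ.1 0) ((λ.λ.0) (λ.λ.0)))
  step 2: λ.0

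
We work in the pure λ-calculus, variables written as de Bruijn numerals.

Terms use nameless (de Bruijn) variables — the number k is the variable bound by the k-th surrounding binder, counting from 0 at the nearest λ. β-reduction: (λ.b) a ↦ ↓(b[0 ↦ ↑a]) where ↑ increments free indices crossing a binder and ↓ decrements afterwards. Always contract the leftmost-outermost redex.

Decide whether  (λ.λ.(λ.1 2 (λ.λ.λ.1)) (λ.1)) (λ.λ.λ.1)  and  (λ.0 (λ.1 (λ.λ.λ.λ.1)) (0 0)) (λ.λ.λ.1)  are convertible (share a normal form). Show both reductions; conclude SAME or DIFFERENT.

Term A:
  start: (λ.λ.(λ.1 2 (λ.λ.λ.1)) (λ.1)) (λ.λ.λ.1)
  step 1: λ.(λ.1 (λ.λ.λ.1) (λ.λ.λ.1)) (λ.1)
  step 2: λ.0 (λ.λ.λ.1) (λ.λ.λ.1)

Term B:
  start: (λ.0 (λ.1 (λ.λ.λ.λ.1)) (0 0)) (λ.λ.λ.1)
  step 1: (λ.λ.λ.1) (λ.(λ.λ.λ.1) (λ.λ.λ.λ.1)) ((λ.λ.λ.1) (λ.λ.λ.1))
  step 2: (λ.λ.1) ((λ.λ.λ.1) (λ.λ.λ.1))
  step 3: λ.(λ.λ.λ.1) (λ.λ.λ.1)
  step 4: λ.λ.λ.1

Answer: DIFFERENT — A ⇓ λ.0 (λ.λ.λ.1) (λ.λ.λ.1), B ⇓ λ.λ.λ.1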